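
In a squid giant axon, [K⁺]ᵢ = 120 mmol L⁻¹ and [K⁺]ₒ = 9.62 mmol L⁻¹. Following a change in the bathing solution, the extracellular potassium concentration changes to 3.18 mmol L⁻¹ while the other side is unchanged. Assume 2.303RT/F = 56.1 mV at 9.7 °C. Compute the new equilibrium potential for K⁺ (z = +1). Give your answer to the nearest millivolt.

After the shift: [K⁺]_out = 3.18, [K⁺]_in = 120 mmol L⁻¹.
E_new = (56.1/1)·log₁₀(3.18/120) = 56.10 · (-1.5768) = -88.46 mV

-88 mV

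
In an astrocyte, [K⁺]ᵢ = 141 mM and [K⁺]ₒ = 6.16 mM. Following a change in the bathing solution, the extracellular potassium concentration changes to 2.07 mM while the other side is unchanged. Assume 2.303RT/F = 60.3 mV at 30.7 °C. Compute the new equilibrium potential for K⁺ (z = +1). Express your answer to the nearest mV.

-111 mV

After the shift: [K⁺]_out = 2.07, [K⁺]_in = 141 mM.
E_new = (60.3/1)·log₁₀(2.07/141) = 60.30 · (-1.8332) = -110.54 mV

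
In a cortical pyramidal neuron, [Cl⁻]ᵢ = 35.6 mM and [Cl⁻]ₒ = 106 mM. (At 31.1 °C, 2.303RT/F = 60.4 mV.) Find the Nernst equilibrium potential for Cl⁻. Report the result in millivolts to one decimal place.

-28.6 mV

E = (60.4/z) · log₁₀([Cl⁻]_out/[Cl⁻]_in) with z = -1.
For an anion, dividing by z = -1 reverses the sign.
= (60.4/-1) · log₁₀(106/35.6) = -60.40 · log₁₀(2.978)
= -60.40 · (0.4739) = -28.62 mV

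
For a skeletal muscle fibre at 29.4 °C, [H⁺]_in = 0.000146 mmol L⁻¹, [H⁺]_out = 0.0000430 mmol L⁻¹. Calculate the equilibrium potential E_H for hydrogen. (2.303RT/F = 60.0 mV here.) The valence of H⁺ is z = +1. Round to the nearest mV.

E = (60.0/z) · log₁₀([H⁺]_out/[H⁺]_in) with z = +1.
= (60.0/1) · log₁₀(0.0000430/0.000146) = 60.00 · log₁₀(0.2945)
= 60.00 · (-0.5309) = -31.85 mV

-32 mV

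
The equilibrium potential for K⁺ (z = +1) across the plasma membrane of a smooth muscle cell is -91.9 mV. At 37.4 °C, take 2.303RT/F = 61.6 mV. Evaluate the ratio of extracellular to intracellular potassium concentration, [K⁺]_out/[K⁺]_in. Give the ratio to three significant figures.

log₁₀([out]/[in]) = E·z/(61.6) = -91.9 × 1 / 61.6 = -1.4919
[out]/[in] = 10^(-1.4919) = 0.03222

0.0322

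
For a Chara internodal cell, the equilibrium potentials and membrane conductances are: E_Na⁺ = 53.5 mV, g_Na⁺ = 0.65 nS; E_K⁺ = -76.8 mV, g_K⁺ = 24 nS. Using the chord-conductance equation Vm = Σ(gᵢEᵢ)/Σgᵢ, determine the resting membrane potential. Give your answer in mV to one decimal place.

Σ gᵢEᵢ = 0.65·(53.5) + 24·(-76.8) = -1808.42
Σ gᵢ = 0.65 + 24 = 24.65
Vm = -1808.42 / 24.65 = -73.36 mV

-73.4 mV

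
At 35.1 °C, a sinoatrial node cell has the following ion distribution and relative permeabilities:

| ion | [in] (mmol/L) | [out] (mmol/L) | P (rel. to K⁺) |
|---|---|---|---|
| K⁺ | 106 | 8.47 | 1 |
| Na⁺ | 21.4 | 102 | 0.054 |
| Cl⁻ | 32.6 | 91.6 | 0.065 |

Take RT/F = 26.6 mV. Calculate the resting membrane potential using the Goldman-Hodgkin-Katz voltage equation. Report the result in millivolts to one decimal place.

-51.9 mV

Vm = 26.6 · ln[(Σ P·[cation]ₒ + Σ P·[anion]ᵢ) / (Σ P·[cation]ᵢ + Σ P·[anion]ₒ)]
Numerator = 1×8.47 + 0.054×102 + 0.065×32.6 = 16.1
Denominator = 1×106 + 0.054×21.4 + 0.065×91.6 = 113.1
Vm = 26.6 · ln(0.14231) = 26.6 × (-1.9497) = -51.86 mV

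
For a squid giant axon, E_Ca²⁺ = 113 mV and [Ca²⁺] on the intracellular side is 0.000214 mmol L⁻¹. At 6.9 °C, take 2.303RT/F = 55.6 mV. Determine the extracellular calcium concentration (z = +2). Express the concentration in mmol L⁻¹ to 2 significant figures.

2.5 mmol L⁻¹

Nernst: E = (55.6/2) · log₁₀([out]/[in]), so log₁₀([out]/[in]) = 113.0 × 2 / 55.6 = 4.0647.
[out]/[in] = 10^(4.0647) = 1.161e+04.
[out] = 1.161e+04 × 0.000214 = 2.484 mmol L⁻¹.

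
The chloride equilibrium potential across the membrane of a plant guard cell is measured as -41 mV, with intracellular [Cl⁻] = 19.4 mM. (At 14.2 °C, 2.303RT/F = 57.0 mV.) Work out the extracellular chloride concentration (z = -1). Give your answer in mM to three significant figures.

Nernst: E = (57.0/-1) · log₁₀([out]/[in]), so log₁₀([out]/[in]) = -41.0 × -1 / 57.0 = 0.7193.
[out]/[in] = 10^(0.7193) = 5.24.
[out] = 5.24 × 19.4 = 101.6 mM.

102 mM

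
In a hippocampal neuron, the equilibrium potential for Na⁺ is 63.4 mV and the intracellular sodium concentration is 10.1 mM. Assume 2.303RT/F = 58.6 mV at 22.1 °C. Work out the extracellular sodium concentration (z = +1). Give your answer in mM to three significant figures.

Nernst: E = (58.6/1) · log₁₀([out]/[in]), so log₁₀([out]/[in]) = 63.4 × 1 / 58.6 = 1.0819.
[out]/[in] = 10^(1.0819) = 12.08.
[out] = 12.08 × 10.1 = 122 mM.

122 mM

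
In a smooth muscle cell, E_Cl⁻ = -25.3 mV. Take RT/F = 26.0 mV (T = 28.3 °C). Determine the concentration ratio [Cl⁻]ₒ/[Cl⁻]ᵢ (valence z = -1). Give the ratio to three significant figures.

ln([out]/[in]) = E·z/(26.0) = -25.3 × -1 / 26.0 = 0.9731
[out]/[in] = e^(0.9731) = 2.646

2.65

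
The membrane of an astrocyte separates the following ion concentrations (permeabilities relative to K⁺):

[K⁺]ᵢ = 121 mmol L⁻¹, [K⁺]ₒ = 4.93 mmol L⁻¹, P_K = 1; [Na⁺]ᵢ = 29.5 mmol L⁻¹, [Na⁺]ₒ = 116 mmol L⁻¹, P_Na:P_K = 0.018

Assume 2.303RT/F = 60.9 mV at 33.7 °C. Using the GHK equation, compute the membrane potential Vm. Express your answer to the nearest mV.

Vm = 60.9 · log₁₀[(Σ P·[cation]ₒ + Σ P·[anion]ᵢ) / (Σ P·[cation]ᵢ + Σ P·[anion]ₒ)]
Numerator = 1×4.93 + 0.018×116 = 7.018
Denominator = 1×121 + 0.018×29.5 = 121.5
Vm = 60.9 · log₁₀(0.057747) = 60.9 × (-1.2385) = -75.42 mV

-75 mV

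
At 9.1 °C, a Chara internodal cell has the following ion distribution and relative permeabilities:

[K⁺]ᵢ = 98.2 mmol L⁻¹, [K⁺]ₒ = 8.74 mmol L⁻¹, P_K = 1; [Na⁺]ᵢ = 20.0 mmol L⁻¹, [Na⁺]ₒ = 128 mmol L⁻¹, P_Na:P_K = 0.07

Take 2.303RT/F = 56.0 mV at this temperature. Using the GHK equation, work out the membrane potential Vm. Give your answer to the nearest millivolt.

-42 mV

Vm = 56.0 · log₁₀[(Σ P·[cation]ₒ + Σ P·[anion]ᵢ) / (Σ P·[cation]ᵢ + Σ P·[anion]ₒ)]
Numerator = 1×8.74 + 0.07×128 = 17.7
Denominator = 1×98.2 + 0.07×20.0 = 99.6
Vm = 56.0 · log₁₀(0.17771) = 56.0 × (-0.7503) = -42.02 mV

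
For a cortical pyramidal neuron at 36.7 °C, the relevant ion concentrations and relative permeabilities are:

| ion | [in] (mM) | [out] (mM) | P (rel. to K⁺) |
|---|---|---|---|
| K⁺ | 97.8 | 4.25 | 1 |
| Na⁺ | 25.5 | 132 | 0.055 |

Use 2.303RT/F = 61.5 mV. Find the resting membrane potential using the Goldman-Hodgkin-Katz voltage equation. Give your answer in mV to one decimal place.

Vm = 61.5 · log₁₀[(Σ P·[cation]ₒ + Σ P·[anion]ᵢ) / (Σ P·[cation]ᵢ + Σ P·[anion]ₒ)]
Numerator = 1×4.25 + 0.055×132 = 11.51
Denominator = 1×97.8 + 0.055×25.5 = 99.2
Vm = 61.5 · log₁₀(0.11603) = 61.5 × (-0.9354) = -57.53 mV

-57.5 mV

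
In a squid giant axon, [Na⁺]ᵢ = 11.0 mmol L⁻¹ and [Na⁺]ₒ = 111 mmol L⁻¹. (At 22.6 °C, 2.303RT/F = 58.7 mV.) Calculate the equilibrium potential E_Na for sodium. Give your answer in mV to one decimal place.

58.9 mV

E = (58.7/z) · log₁₀([Na⁺]_out/[Na⁺]_in) with z = +1.
= (58.7/1) · log₁₀(111/11.0) = 58.70 · log₁₀(10.09)
= 58.70 · (1.0039) = 58.93 mV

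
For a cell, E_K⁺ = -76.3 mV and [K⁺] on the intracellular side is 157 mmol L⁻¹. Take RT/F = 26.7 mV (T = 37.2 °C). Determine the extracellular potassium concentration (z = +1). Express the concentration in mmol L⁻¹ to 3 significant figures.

Nernst: E = (26.7/1) · ln([out]/[in]), so ln([out]/[in]) = -76.3 × 1 / 26.7 = -2.8577.
[out]/[in] = e^(-2.8577) = 0.0574.
[out] = 0.0574 × 157 = 9.012 mmol L⁻¹.

9.01 mmol L⁻¹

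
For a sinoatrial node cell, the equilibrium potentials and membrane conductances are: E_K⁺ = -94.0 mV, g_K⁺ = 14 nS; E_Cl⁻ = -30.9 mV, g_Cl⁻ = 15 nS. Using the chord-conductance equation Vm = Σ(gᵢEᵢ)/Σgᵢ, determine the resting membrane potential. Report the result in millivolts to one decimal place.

Σ gᵢEᵢ = 14·(-94.0) + 15·(-30.9) = -1779.50
Σ gᵢ = 14 + 15 = 29
Vm = -1779.50 / 29 = -61.36 mV

-61.4 mV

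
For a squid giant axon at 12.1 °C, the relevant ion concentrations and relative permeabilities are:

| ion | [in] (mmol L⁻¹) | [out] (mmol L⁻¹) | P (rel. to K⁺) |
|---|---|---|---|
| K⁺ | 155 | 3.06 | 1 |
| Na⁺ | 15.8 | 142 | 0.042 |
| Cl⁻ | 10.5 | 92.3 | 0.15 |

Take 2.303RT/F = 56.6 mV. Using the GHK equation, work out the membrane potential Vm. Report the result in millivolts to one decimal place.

Vm = 56.6 · log₁₀[(Σ P·[cation]ₒ + Σ P·[anion]ᵢ) / (Σ P·[cation]ᵢ + Σ P·[anion]ₒ)]
Numerator = 1×3.06 + 0.042×142 + 0.15×10.5 = 10.6
Denominator = 1×155 + 0.042×15.8 + 0.15×92.3 = 169.5
Vm = 56.6 · log₁₀(0.062528) = 56.6 × (-1.2039) = -68.14 mV

-68.1 mV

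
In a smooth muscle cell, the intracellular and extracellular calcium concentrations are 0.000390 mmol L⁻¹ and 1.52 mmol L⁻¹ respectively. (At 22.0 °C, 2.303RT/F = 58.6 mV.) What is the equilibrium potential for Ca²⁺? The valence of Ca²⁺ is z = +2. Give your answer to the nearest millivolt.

E = (58.6/z) · log₁₀([Ca²⁺]_out/[Ca²⁺]_in) with z = +2.
= (58.6/2) · log₁₀(1.52/0.000390) = 29.30 · log₁₀(3897)
= 29.30 · (3.5908) = 105.21 mV

105 mV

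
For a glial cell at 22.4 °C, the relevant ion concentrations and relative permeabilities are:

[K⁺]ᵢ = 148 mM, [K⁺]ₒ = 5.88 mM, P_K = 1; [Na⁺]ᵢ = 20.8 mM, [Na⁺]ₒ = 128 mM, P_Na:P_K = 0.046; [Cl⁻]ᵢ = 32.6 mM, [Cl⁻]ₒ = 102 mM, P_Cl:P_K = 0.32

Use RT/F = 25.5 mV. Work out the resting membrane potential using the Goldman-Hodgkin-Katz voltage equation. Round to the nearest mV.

Vm = 25.5 · ln[(Σ P·[cation]ₒ + Σ P·[anion]ᵢ) / (Σ P·[cation]ᵢ + Σ P·[anion]ₒ)]
Numerator = 1×5.88 + 0.046×128 + 0.32×32.6 = 22.2
Denominator = 1×148 + 0.046×20.8 + 0.32×102 = 181.6
Vm = 25.5 · ln(0.12225) = 25.5 × (-2.1017) = -53.59 mV

-54 mV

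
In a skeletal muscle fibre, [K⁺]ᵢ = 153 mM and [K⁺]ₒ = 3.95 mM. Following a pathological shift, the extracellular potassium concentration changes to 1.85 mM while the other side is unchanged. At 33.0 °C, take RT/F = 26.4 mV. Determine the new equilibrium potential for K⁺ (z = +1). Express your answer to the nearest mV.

-117 mV

After the shift: [K⁺]_out = 1.85, [K⁺]_in = 153 mM.
E_new = (26.4/1)·ln(1.85/153) = 26.40 · (-4.4153) = -116.56 mV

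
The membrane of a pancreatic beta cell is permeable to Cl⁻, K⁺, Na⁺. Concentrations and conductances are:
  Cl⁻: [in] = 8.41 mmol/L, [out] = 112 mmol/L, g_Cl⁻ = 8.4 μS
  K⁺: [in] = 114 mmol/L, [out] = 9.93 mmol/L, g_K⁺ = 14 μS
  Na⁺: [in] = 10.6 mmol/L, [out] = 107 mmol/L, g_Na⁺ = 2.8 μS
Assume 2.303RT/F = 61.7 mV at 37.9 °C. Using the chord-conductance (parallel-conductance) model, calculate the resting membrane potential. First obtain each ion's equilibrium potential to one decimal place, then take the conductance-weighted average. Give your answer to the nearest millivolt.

E_Cl⁻ = (61.7/-1)·log₁₀(112/8.41) = -69.4 mV
E_K⁺ = (61.7/1)·log₁₀(9.93/114) = -65.4 mV
E_Na⁺ = (61.7/1)·log₁₀(107/10.6) = 62.0 mV
Vm = (Σ gᵢEᵢ)/(Σ gᵢ) = (8.4·-69.4 + 14·-65.4 + 2.8·62.0) / (8.4 + 14 + 2.8)
= -1324.96 / 25.2 = -52.58 mV

-53 mV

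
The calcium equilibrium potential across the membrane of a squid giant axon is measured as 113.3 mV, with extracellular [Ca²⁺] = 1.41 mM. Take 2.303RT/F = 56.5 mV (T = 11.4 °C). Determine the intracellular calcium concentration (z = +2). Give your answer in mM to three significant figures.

Nernst: E = (56.5/2) · log₁₀([out]/[in]), so log₁₀([out]/[in]) = 113.3 × 2 / 56.5 = 4.0106.
[out]/[in] = 10^(4.0106) = 1.025e+04.
[in] = 1.41 / 1.025e+04 = 0.0001376 mM.

0.000138 mM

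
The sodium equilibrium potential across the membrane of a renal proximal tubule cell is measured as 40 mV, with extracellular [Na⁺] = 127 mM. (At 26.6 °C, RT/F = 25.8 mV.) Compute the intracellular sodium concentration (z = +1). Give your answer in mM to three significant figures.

Nernst: E = (25.8/1) · ln([out]/[in]), so ln([out]/[in]) = 40.0 × 1 / 25.8 = 1.5504.
[out]/[in] = e^(1.5504) = 4.713.
[in] = 127 / 4.713 = 26.95 mM.

26.9 mM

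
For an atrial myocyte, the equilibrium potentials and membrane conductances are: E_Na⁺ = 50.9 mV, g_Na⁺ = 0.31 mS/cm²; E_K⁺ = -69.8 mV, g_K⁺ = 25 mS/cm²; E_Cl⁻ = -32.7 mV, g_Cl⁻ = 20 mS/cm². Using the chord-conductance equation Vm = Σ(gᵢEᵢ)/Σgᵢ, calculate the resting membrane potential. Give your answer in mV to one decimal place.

Σ gᵢEᵢ = 0.31·(50.9) + 25·(-69.8) + 20·(-32.7) = -2383.22
Σ gᵢ = 0.31 + 25 + 20 = 45.31
Vm = -2383.22 / 45.31 = -52.60 mV

-52.6 mV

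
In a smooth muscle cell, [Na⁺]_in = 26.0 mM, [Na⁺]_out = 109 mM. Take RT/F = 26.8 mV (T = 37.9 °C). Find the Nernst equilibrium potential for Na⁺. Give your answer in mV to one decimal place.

38.4 mV

E = (26.8/z) · ln([Na⁺]_out/[Na⁺]_in) with z = +1.
= (26.8/1) · ln(109/26.0) = 26.80 · ln(4.192)
= 26.80 · (1.4333) = 38.41 mV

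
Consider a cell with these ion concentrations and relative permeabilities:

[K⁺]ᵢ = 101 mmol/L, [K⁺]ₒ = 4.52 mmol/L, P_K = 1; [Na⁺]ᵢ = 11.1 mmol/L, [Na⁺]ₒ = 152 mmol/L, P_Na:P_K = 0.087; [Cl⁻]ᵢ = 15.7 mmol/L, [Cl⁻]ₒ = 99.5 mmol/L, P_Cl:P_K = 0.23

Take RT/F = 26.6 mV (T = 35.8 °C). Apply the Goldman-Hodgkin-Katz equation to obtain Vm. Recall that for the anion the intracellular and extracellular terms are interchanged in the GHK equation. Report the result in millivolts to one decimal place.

-47.0 mV

Vm = 26.6 · ln[(Σ P·[cation]ₒ + Σ P·[anion]ᵢ) / (Σ P·[cation]ᵢ + Σ P·[anion]ₒ)]
Numerator = 1×4.52 + 0.087×152 + 0.23×15.7 = 21.36
Denominator = 1×101 + 0.087×11.1 + 0.23×99.5 = 124.9
Vm = 26.6 · ln(0.17104) = 26.6 × (-1.7658) = -46.97 mV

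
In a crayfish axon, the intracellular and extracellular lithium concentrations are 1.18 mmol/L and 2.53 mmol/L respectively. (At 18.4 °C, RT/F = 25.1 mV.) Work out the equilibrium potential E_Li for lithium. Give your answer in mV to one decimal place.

19.1 mV

E = (25.1/z) · ln([Li⁺]_out/[Li⁺]_in) with z = +1.
= (25.1/1) · ln(2.53/1.18) = 25.10 · ln(2.144)
= 25.10 · (0.7627) = 19.14 mV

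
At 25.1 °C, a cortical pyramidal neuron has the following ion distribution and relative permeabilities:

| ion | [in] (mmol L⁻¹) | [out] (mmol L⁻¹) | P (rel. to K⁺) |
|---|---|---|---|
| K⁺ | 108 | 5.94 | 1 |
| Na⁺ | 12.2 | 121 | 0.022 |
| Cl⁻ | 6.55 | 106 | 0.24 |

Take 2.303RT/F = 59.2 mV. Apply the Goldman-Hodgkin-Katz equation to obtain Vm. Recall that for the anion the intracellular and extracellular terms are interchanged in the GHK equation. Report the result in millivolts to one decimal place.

-66.2 mV

Vm = 59.2 · log₁₀[(Σ P·[cation]ₒ + Σ P·[anion]ᵢ) / (Σ P·[cation]ᵢ + Σ P·[anion]ₒ)]
Numerator = 1×5.94 + 0.022×121 + 0.24×6.55 = 10.17
Denominator = 1×108 + 0.022×12.2 + 0.24×106 = 133.7
Vm = 59.2 · log₁₀(0.076091) = 59.2 × (-1.1187) = -66.23 mV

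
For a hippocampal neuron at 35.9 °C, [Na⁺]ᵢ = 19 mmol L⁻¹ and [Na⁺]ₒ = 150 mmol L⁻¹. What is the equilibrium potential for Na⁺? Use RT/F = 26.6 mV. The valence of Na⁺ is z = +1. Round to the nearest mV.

E = (26.6/z) · ln([Na⁺]_out/[Na⁺]_in) with z = +1.
= (26.6/1) · ln(150/19) = 26.60 · ln(7.895)
= 26.60 · (2.0662) = 54.96 mV

55 mV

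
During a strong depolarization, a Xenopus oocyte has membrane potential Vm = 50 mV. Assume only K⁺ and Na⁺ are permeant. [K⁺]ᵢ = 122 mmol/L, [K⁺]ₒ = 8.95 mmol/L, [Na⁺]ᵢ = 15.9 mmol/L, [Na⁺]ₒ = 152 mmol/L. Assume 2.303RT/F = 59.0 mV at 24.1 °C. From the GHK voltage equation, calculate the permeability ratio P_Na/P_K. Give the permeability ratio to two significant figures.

Let α = P_Na/P_K. GHK: Vm = 59.0·log₁₀[(Kₒ + α·Naₒ)/(Kᵢ + α·Naᵢ)].
10^(Vm/59.0) = 10^(50.0/59.0) = 7.0381
So 7.0381·(Kᵢ + α·Naᵢ) = Kₒ + α·Naₒ → α = (7.0381·122.0 − 8.95) / (152.0 − 7.0381·15.9)
α = (858.7 − 8.95) / (152.0 − 111.9) = 849.7/40.09 = 21.19

21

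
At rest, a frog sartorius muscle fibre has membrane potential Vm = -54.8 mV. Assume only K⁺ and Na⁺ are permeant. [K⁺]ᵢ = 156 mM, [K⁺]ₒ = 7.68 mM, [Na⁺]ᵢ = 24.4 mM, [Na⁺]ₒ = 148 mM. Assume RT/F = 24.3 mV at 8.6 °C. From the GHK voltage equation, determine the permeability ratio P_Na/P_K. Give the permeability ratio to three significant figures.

0.0597

Let α = P_Na/P_K. GHK: Vm = 24.3·ln[(Kₒ + α·Naₒ)/(Kᵢ + α·Naᵢ)].
e^(Vm/24.3) = e^(-54.8/24.3) = 0.10486
So 0.10486·(Kᵢ + α·Naᵢ) = Kₒ + α·Naₒ → α = (0.10486·156.0 − 7.68) / (148.0 − 0.10486·24.4)
α = (16.36 − 7.68) / (148.0 − 2.559) = 8.678/145.4 = 0.05967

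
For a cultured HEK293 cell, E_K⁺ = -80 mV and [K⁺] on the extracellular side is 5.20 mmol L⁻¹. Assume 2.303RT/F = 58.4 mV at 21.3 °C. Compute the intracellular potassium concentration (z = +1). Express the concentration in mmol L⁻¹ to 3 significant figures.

Nernst: E = (58.4/1) · log₁₀([out]/[in]), so log₁₀([out]/[in]) = -80.0 × 1 / 58.4 = -1.3699.
[out]/[in] = 10^(-1.3699) = 0.04267.
[in] = 5.20 / 0.04267 = 121.9 mmol L⁻¹.

122 mmol L⁻¹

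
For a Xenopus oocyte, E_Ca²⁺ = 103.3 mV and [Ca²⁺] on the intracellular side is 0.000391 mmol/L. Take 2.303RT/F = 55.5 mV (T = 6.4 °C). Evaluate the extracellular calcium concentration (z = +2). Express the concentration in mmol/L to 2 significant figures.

Nernst: E = (55.5/2) · log₁₀([out]/[in]), so log₁₀([out]/[in]) = 103.3 × 2 / 55.5 = 3.7225.
[out]/[in] = 10^(3.7225) = 5279.
[out] = 5279 × 0.000391 = 2.064 mmol/L.

2.1 mmol/L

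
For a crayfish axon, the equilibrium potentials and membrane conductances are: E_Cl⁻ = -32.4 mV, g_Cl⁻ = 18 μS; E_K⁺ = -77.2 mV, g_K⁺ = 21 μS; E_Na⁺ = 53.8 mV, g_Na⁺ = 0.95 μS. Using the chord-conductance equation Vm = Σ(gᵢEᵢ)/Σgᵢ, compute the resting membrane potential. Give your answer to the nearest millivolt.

-54 mV

Σ gᵢEᵢ = 18·(-32.4) + 21·(-77.2) + 0.95·(53.8) = -2153.29
Σ gᵢ = 18 + 21 + 0.95 = 39.95
Vm = -2153.29 / 39.95 = -53.90 mV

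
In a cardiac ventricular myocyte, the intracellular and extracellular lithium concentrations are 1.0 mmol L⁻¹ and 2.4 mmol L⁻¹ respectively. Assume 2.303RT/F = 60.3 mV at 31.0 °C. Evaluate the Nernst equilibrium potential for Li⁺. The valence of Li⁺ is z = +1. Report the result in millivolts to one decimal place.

22.9 mV

E = (60.3/z) · log₁₀([Li⁺]_out/[Li⁺]_in) with z = +1.
= (60.3/1) · log₁₀(2.4/1.0) = 60.30 · log₁₀(2.4)
= 60.30 · (0.3802) = 22.93 mV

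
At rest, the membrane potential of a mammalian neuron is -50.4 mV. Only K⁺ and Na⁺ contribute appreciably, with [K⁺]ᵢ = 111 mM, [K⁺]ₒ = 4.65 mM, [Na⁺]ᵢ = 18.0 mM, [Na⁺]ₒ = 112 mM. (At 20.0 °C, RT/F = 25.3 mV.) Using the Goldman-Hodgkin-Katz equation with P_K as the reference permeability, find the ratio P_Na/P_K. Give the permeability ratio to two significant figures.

0.096

Let α = P_Na/P_K. GHK: Vm = 25.3·ln[(Kₒ + α·Naₒ)/(Kᵢ + α·Naᵢ)].
e^(Vm/25.3) = e^(-50.4/25.3) = 0.13641
So 0.13641·(Kᵢ + α·Naᵢ) = Kₒ + α·Naₒ → α = (0.13641·111.0 − 4.65) / (112.0 − 0.13641·18.0)
α = (15.14 − 4.65) / (112.0 − 2.455) = 10.49/109.5 = 0.09577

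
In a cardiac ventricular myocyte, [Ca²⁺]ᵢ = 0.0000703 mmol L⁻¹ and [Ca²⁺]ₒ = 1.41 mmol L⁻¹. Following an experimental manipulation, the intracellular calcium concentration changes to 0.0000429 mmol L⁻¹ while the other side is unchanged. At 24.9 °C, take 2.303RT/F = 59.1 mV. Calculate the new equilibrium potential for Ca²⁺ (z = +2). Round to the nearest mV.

After the shift: [Ca²⁺]_out = 1.41, [Ca²⁺]_in = 0.0000429 mmol L⁻¹.
E_new = (59.1/2)·log₁₀(1.41/0.0000429) = 29.55 · (4.5168) = 133.47 mV

133 mV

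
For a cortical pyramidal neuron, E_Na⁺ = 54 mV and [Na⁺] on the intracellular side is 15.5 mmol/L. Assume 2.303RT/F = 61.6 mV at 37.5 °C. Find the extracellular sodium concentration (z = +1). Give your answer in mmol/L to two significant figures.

Nernst: E = (61.6/1) · log₁₀([out]/[in]), so log₁₀([out]/[in]) = 54.0 × 1 / 61.6 = 0.8766.
[out]/[in] = 10^(0.8766) = 7.527.
[out] = 7.527 × 15.5 = 116.7 mmol/L.

120 mmol/L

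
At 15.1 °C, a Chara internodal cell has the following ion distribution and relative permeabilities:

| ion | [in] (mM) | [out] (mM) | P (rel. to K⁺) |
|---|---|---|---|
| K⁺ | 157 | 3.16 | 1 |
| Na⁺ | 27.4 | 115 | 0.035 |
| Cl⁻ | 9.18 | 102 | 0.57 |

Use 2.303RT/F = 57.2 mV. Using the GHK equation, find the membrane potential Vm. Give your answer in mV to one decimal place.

Vm = 57.2 · log₁₀[(Σ P·[cation]ₒ + Σ P·[anion]ᵢ) / (Σ P·[cation]ᵢ + Σ P·[anion]ₒ)]
Numerator = 1×3.16 + 0.035×115 + 0.57×9.18 = 12.42
Denominator = 1×157 + 0.035×27.4 + 0.57×102 = 216.1
Vm = 57.2 · log₁₀(0.057463) = 57.2 × (-1.2406) = -70.96 mV

-71.0 mV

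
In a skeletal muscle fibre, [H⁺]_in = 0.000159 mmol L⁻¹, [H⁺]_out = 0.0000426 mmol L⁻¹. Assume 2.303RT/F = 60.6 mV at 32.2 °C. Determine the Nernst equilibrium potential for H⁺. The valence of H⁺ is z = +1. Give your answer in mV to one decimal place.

E = (60.6/z) · log₁₀([H⁺]_out/[H⁺]_in) with z = +1.
= (60.6/1) · log₁₀(0.0000426/0.000159) = 60.60 · log₁₀(0.2679)
= 60.60 · (-0.5720) = -34.66 mV

-34.7 mV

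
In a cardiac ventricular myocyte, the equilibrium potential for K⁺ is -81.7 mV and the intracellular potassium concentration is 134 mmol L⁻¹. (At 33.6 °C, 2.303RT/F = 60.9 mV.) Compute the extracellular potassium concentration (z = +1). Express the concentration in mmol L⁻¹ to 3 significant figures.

6.10 mmol L⁻¹

Nernst: E = (60.9/1) · log₁₀([out]/[in]), so log₁₀([out]/[in]) = -81.7 × 1 / 60.9 = -1.3415.
[out]/[in] = 10^(-1.3415) = 0.04555.
[out] = 0.04555 × 134 = 6.103 mmol L⁻¹.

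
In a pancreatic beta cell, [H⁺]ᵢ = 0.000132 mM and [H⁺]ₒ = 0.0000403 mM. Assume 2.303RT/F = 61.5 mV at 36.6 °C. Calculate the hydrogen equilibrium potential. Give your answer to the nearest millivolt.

E = (61.5/z) · log₁₀([H⁺]_out/[H⁺]_in) with z = +1.
= (61.5/1) · log₁₀(0.0000403/0.000132) = 61.50 · log₁₀(0.3053)
= 61.50 · (-0.5153) = -31.69 mV

-32 mV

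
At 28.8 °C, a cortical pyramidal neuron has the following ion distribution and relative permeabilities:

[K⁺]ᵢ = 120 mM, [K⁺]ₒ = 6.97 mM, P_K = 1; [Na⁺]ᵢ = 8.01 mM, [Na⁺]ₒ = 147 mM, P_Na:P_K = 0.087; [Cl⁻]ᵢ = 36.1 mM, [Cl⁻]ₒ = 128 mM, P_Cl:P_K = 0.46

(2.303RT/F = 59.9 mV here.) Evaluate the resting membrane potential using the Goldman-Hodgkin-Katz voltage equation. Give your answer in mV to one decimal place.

-41.5 mV

Vm = 59.9 · log₁₀[(Σ P·[cation]ₒ + Σ P·[anion]ᵢ) / (Σ P·[cation]ᵢ + Σ P·[anion]ₒ)]
Numerator = 1×6.97 + 0.087×147 + 0.46×36.1 = 36.37
Denominator = 1×120 + 0.087×8.01 + 0.46×128 = 179.6
Vm = 59.9 · log₁₀(0.2025) = 59.9 × (-0.6936) = -41.54 mV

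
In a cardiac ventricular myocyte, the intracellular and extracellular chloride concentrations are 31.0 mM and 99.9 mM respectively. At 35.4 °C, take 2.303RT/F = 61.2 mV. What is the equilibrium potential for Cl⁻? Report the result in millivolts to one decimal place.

-31.1 mV

E = (61.2/z) · log₁₀([Cl⁻]_out/[Cl⁻]_in) with z = -1.
For an anion, dividing by z = -1 reverses the sign.
= (61.2/-1) · log₁₀(99.9/31.0) = -61.20 · log₁₀(3.223)
= -61.20 · (0.5082) = -31.10 mV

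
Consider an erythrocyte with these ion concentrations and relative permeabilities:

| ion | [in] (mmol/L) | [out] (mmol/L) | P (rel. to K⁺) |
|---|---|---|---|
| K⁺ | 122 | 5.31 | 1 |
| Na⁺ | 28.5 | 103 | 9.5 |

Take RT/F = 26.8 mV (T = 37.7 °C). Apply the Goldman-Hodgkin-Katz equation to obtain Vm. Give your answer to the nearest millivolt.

25 mV

Vm = 26.8 · ln[(Σ P·[cation]ₒ + Σ P·[anion]ᵢ) / (Σ P·[cation]ᵢ + Σ P·[anion]ₒ)]
Numerator = 1×5.31 + 9.5×103 = 983.8
Denominator = 1×122 + 9.5×28.5 = 392.8
Vm = 26.8 · ln(2.5049) = 26.8 × (0.9183) = 24.61 mV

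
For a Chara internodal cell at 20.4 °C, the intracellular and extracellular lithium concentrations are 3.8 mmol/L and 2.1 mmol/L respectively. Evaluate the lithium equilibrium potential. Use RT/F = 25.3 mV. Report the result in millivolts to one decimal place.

E = (25.3/z) · ln([Li⁺]_out/[Li⁺]_in) with z = +1.
= (25.3/1) · ln(2.1/3.8) = 25.30 · ln(0.5526)
= 25.30 · (-0.5931) = -15.00 mV

-15.0 mV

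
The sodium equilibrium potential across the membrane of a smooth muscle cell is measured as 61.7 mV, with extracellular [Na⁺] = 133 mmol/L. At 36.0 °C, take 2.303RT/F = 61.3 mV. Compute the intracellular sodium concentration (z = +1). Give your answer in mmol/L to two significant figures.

Nernst: E = (61.3/1) · log₁₀([out]/[in]), so log₁₀([out]/[in]) = 61.7 × 1 / 61.3 = 1.0065.
[out]/[in] = 10^(1.0065) = 10.15.
[in] = 133 / 10.15 = 13.1 mmol/L.

13 mmol/L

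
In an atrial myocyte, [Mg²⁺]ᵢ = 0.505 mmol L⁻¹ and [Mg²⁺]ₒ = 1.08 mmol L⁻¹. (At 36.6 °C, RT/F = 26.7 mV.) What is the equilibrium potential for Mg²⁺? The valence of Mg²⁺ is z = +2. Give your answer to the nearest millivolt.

E = (26.7/z) · ln([Mg²⁺]_out/[Mg²⁺]_in) with z = +2.
= (26.7/2) · ln(1.08/0.505) = 13.35 · ln(2.139)
= 13.35 · (0.7602) = 10.15 mV

10 mV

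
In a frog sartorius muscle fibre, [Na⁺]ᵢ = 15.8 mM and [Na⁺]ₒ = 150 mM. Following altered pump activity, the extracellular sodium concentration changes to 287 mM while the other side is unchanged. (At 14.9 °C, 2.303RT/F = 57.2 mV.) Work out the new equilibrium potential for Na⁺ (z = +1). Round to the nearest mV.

After the shift: [Na⁺]_out = 287, [Na⁺]_in = 15.8 mM.
E_new = (57.2/1)·log₁₀(287/15.8) = 57.20 · (1.2592) = 72.03 mV

72 mV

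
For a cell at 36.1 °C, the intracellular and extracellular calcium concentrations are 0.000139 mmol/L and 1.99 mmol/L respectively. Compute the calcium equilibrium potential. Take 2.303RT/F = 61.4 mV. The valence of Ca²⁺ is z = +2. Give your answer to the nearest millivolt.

128 mV

E = (61.4/z) · log₁₀([Ca²⁺]_out/[Ca²⁺]_in) with z = +2.
= (61.4/2) · log₁₀(1.99/0.000139) = 30.70 · log₁₀(1.432e+04)
= 30.70 · (4.1558) = 127.58 mV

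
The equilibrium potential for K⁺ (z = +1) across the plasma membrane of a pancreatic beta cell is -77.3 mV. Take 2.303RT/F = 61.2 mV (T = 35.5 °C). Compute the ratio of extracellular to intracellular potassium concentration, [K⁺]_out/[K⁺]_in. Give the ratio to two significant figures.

log₁₀([out]/[in]) = E·z/(61.2) = -77.3 × 1 / 61.2 = -1.2631
[out]/[in] = 10^(-1.2631) = 0.05457

0.055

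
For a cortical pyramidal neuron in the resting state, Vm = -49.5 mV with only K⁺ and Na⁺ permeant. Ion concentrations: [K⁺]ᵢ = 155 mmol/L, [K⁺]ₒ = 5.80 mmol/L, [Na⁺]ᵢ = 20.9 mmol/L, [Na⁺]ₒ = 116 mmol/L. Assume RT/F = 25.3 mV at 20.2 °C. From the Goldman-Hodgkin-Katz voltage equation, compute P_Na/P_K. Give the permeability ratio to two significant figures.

Let α = P_Na/P_K. GHK: Vm = 25.3·ln[(Kₒ + α·Naₒ)/(Kᵢ + α·Naᵢ)].
e^(Vm/25.3) = e^(-49.5/25.3) = 0.14135
So 0.14135·(Kᵢ + α·Naᵢ) = Kₒ + α·Naₒ → α = (0.14135·155.0 − 5.8) / (116.0 − 0.14135·20.9)
α = (21.91 − 5.8) / (116.0 − 2.954) = 16.11/113 = 0.1425

0.14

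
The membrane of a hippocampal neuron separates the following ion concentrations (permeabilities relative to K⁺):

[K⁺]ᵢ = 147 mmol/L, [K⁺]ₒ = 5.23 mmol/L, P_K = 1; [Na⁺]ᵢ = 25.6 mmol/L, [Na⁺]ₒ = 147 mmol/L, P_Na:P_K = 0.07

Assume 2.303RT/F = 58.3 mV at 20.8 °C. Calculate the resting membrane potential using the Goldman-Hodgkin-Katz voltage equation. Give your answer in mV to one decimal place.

-57.2 mV

Vm = 58.3 · log₁₀[(Σ P·[cation]ₒ + Σ P·[anion]ᵢ) / (Σ P·[cation]ᵢ + Σ P·[anion]ₒ)]
Numerator = 1×5.23 + 0.07×147 = 15.52
Denominator = 1×147 + 0.07×25.6 = 148.8
Vm = 58.3 · log₁₀(0.10431) = 58.3 × (-0.9817) = -57.23 mV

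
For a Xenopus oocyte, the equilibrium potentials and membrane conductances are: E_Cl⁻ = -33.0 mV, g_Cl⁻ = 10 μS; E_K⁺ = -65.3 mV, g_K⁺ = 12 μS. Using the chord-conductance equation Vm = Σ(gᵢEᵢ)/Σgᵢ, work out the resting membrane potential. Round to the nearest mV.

-51 mV

Σ gᵢEᵢ = 10·(-33.0) + 12·(-65.3) = -1113.60
Σ gᵢ = 10 + 12 = 22
Vm = -1113.60 / 22 = -50.62 mV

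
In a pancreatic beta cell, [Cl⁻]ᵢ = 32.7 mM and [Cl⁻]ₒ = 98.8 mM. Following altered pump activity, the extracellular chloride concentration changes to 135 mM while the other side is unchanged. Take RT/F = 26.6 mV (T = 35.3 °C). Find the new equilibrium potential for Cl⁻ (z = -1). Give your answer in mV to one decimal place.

-37.7 mV

After the shift: [Cl⁻]_out = 135, [Cl⁻]_in = 32.7 mM.
E_new = (26.6/-1)·ln(135/32.7) = -26.60 · (1.4179) = -37.72 mV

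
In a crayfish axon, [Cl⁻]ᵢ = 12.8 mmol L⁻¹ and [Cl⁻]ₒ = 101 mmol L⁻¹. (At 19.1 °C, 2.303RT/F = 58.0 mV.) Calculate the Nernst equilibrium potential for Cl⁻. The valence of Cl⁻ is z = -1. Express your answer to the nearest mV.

-52 mV

E = (58.0/z) · log₁₀([Cl⁻]_out/[Cl⁻]_in) with z = -1.
For an anion, dividing by z = -1 reverses the sign.
= (58.0/-1) · log₁₀(101/12.8) = -58.00 · log₁₀(7.891)
= -58.00 · (0.8971) = -52.03 mV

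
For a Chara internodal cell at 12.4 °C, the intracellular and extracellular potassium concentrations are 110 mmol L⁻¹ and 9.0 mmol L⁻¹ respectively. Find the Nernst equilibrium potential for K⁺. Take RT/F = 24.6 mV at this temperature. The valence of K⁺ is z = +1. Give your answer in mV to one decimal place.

-61.6 mV

E = (24.6/z) · ln([K⁺]_out/[K⁺]_in) with z = +1.
= (24.6/1) · ln(9.0/110) = 24.60 · ln(0.08182)
= 24.60 · (-2.5033) = -61.58 mV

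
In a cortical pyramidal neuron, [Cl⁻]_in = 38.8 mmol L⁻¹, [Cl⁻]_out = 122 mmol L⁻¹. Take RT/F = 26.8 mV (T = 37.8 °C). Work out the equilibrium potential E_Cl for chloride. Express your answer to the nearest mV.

-31 mV

E = (26.8/z) · ln([Cl⁻]_out/[Cl⁻]_in) with z = -1.
For an anion, dividing by z = -1 reverses the sign.
= (26.8/-1) · ln(122/38.8) = -26.80 · ln(3.144)
= -26.80 · (1.1456) = -30.70 mV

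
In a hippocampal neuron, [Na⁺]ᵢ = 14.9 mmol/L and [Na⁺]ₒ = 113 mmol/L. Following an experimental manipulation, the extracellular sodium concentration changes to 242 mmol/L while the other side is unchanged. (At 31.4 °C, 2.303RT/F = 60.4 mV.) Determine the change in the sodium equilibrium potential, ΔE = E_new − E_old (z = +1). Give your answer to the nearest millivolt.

20 mV

E_old = (60.4/1)·log₁₀(113/14.9) = 53.15 mV
E_new = (60.4/1)·log₁₀(242/14.9) = 73.12 mV
ΔE = 73.12 − (53.15) = 19.98 mV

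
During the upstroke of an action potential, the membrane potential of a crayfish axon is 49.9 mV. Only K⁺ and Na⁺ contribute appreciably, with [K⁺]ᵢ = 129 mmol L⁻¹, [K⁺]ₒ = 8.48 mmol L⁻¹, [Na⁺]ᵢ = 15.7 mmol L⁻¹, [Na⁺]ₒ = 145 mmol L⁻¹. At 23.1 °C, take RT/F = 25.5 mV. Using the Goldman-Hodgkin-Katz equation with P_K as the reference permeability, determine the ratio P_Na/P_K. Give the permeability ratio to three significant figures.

Let α = P_Na/P_K. GHK: Vm = 25.5·ln[(Kₒ + α·Naₒ)/(Kᵢ + α·Naᵢ)].
e^(Vm/25.5) = e^(49.9/25.5) = 7.0771
So 7.0771·(Kᵢ + α·Naᵢ) = Kₒ + α·Naₒ → α = (7.0771·129.0 − 8.48) / (145.0 − 7.0771·15.7)
α = (912.9 − 8.48) / (145.0 − 111.1) = 904.5/33.89 = 26.69

26.7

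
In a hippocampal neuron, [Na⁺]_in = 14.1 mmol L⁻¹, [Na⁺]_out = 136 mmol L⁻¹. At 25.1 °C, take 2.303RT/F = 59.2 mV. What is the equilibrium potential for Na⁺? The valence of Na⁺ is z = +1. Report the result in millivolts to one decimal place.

E = (59.2/z) · log₁₀([Na⁺]_out/[Na⁺]_in) with z = +1.
= (59.2/1) · log₁₀(136/14.1) = 59.20 · log₁₀(9.645)
= 59.20 · (0.9843) = 58.27 mV

58.3 mV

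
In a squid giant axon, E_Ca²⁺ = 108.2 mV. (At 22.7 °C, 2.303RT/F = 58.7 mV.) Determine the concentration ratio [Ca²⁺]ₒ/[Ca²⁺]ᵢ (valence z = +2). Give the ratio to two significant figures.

log₁₀([out]/[in]) = E·z/(58.7) = 108.2 × 2 / 58.7 = 3.6865
[out]/[in] = 10^(3.6865) = 4859

4900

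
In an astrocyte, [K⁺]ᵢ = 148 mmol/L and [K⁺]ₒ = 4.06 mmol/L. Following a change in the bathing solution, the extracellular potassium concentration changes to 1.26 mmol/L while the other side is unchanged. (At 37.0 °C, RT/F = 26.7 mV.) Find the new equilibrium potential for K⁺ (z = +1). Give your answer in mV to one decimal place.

After the shift: [K⁺]_out = 1.26, [K⁺]_in = 148 mmol/L.
E_new = (26.7/1)·ln(1.26/148) = 26.70 · (-4.7661) = -127.25 mV

-127.3 mV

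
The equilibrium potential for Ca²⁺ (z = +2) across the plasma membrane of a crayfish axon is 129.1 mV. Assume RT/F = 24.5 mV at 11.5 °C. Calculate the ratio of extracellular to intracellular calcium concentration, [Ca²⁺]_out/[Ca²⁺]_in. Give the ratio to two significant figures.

ln([out]/[in]) = E·z/(24.5) = 129.1 × 2 / 24.5 = 10.5388
[out]/[in] = e^(10.5388) = 3.775e+04

38000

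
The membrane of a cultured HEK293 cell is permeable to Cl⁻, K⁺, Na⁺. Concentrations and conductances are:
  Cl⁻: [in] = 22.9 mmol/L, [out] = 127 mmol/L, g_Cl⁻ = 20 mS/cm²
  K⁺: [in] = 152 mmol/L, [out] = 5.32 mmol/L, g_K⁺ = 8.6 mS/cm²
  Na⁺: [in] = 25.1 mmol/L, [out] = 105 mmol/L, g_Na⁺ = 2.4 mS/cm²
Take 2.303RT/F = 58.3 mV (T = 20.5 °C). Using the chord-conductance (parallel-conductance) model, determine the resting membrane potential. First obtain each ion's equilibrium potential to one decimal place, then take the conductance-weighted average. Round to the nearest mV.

E_Cl⁻ = (58.3/-1)·log₁₀(127/22.9) = -43.4 mV
E_K⁺ = (58.3/1)·log₁₀(5.32/152) = -84.9 mV
E_Na⁺ = (58.3/1)·log₁₀(105/25.1) = 36.2 mV
Vm = (Σ gᵢEᵢ)/(Σ gᵢ) = (20·-43.4 + 8.6·-84.9 + 2.4·36.2) / (20 + 8.6 + 2.4)
= -1511.26 / 31 = -48.75 mV

-49 mV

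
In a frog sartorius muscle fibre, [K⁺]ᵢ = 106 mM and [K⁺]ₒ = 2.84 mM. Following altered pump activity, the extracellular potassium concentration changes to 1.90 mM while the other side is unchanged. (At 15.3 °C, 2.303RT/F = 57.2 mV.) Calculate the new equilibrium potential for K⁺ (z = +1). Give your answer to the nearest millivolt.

After the shift: [K⁺]_out = 1.90, [K⁺]_in = 106 mM.
E_new = (57.2/1)·log₁₀(1.90/106) = 57.20 · (-1.7466) = -99.90 mV

-100 mV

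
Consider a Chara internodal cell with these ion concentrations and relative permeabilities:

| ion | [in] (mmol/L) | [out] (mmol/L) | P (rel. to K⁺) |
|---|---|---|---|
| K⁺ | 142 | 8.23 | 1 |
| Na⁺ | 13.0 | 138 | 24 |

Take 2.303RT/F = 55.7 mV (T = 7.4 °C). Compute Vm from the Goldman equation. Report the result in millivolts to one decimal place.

48.1 mV

Vm = 55.7 · log₁₀[(Σ P·[cation]ₒ + Σ P·[anion]ᵢ) / (Σ P·[cation]ᵢ + Σ P·[anion]ₒ)]
Numerator = 1×8.23 + 24×138 = 3320
Denominator = 1×142 + 24×13.0 = 454
Vm = 55.7 · log₁₀(7.3133) = 55.7 × (0.8641) = 48.13 mV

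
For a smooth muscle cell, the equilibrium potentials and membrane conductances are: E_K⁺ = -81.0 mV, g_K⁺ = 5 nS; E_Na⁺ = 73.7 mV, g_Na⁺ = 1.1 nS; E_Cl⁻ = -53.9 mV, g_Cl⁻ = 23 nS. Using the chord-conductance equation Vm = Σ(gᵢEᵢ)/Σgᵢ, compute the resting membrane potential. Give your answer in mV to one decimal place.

-53.7 mV

Σ gᵢEᵢ = 5·(-81.0) + 1.1·(73.7) + 23·(-53.9) = -1563.63
Σ gᵢ = 5 + 1.1 + 23 = 29.1
Vm = -1563.63 / 29.1 = -53.73 mV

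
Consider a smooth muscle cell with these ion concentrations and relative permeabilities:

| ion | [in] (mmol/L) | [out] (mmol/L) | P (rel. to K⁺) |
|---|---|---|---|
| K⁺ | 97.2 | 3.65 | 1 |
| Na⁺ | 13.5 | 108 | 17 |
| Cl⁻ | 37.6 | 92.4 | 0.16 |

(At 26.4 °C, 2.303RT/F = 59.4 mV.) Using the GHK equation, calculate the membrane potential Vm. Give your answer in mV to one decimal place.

43.5 mV

Vm = 59.4 · log₁₀[(Σ P·[cation]ₒ + Σ P·[anion]ᵢ) / (Σ P·[cation]ᵢ + Σ P·[anion]ₒ)]
Numerator = 1×3.65 + 17×108 + 0.16×37.6 = 1846
Denominator = 1×97.2 + 17×13.5 + 0.16×92.4 = 341.5
Vm = 59.4 · log₁₀(5.4048) = 59.4 × (0.7328) = 43.53 mV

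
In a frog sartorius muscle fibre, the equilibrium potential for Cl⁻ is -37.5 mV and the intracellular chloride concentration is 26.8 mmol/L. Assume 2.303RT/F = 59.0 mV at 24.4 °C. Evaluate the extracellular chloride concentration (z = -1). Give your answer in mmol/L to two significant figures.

Nernst: E = (59.0/-1) · log₁₀([out]/[in]), so log₁₀([out]/[in]) = -37.5 × -1 / 59.0 = 0.6356.
[out]/[in] = 10^(0.6356) = 4.321.
[out] = 4.321 × 26.8 = 115.8 mmol/L.

120 mmol/L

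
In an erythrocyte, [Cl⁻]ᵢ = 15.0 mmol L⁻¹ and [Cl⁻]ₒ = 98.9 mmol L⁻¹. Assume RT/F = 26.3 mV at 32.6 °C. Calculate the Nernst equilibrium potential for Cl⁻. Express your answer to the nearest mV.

E = (26.3/z) · ln([Cl⁻]_out/[Cl⁻]_in) with z = -1.
For an anion, dividing by z = -1 reverses the sign.
= (26.3/-1) · ln(98.9/15.0) = -26.30 · ln(6.593)
= -26.30 · (1.8861) = -49.60 mV

-50 mV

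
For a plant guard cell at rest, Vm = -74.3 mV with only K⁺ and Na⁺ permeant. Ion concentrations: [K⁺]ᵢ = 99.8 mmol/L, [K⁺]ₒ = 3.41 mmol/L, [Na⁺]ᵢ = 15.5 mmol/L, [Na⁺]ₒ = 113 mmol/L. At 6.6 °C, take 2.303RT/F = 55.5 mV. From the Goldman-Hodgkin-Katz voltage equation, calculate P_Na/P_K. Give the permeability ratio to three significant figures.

0.0104

Let α = P_Na/P_K. GHK: Vm = 55.5·log₁₀[(Kₒ + α·Naₒ)/(Kᵢ + α·Naᵢ)].
10^(Vm/55.5) = 10^(-74.3/55.5) = 0.045842
So 0.045842·(Kᵢ + α·Naᵢ) = Kₒ + α·Naₒ → α = (0.045842·99.8 − 3.41) / (113.0 − 0.045842·15.5)
α = (4.575 − 3.41) / (113.0 − 0.7105) = 1.165/112.3 = 0.01038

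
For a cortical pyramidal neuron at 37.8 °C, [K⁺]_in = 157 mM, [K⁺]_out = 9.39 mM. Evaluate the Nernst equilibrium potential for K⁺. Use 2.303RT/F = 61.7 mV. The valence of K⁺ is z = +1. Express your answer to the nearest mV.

E = (61.7/z) · log₁₀([K⁺]_out/[K⁺]_in) with z = +1.
= (61.7/1) · log₁₀(9.39/157) = 61.70 · log₁₀(0.05981)
= 61.70 · (-1.2232) = -75.47 mV

-75 mV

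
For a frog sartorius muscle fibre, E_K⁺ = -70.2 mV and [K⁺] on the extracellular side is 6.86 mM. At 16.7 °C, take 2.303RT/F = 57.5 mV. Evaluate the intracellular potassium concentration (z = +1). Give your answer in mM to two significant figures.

Nernst: E = (57.5/1) · log₁₀([out]/[in]), so log₁₀([out]/[in]) = -70.2 × 1 / 57.5 = -1.2209.
[out]/[in] = 10^(-1.2209) = 0.06014.
[in] = 6.86 / 0.06014 = 114.1 mM.

110 mM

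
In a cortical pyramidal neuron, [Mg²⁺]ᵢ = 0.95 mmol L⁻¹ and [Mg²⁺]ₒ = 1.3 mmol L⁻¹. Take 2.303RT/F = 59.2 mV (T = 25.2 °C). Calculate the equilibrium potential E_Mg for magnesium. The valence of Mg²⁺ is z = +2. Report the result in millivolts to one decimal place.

4.0 mV

E = (59.2/z) · log₁₀([Mg²⁺]_out/[Mg²⁺]_in) with z = +2.
= (59.2/2) · log₁₀(1.3/0.95) = 29.60 · log₁₀(1.368)
= 29.60 · (0.1362) = 4.03 mV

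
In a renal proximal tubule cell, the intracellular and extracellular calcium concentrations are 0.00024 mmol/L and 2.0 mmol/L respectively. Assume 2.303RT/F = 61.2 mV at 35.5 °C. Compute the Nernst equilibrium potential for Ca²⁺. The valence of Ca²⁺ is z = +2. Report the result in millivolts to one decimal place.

E = (61.2/z) · log₁₀([Ca²⁺]_out/[Ca²⁺]_in) with z = +2.
= (61.2/2) · log₁₀(2.0/0.00024) = 30.60 · log₁₀(8333)
= 30.60 · (3.9208) = 119.98 mV

120.0 mV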